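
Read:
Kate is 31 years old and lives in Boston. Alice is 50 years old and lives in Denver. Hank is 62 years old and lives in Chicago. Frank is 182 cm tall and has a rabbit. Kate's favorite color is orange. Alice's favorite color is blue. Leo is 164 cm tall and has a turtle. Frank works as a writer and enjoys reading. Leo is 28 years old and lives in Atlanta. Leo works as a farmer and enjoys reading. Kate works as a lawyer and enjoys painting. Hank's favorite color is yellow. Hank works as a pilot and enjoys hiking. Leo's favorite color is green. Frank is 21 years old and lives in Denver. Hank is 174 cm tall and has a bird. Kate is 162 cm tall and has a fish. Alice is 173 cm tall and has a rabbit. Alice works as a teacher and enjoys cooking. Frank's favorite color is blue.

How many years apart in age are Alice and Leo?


50 vs 28, diff = 22

22


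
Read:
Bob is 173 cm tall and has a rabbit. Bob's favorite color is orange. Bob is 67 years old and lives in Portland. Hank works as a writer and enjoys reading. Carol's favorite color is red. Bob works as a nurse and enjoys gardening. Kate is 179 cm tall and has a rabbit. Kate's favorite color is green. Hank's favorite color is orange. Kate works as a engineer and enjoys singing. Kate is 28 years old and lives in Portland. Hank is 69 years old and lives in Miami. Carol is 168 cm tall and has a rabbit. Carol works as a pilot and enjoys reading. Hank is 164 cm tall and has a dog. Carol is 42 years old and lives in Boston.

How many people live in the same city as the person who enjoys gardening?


Person with hobby gardening is Bob, city Portland. Count = 2

2


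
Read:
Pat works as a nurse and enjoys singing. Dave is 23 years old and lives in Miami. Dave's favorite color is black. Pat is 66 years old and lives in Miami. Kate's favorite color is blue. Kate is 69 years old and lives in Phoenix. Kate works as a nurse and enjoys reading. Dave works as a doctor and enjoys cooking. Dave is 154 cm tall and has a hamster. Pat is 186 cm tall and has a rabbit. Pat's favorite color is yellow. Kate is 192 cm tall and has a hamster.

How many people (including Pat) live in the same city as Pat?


Pat lives in Miami. Count = 2

2


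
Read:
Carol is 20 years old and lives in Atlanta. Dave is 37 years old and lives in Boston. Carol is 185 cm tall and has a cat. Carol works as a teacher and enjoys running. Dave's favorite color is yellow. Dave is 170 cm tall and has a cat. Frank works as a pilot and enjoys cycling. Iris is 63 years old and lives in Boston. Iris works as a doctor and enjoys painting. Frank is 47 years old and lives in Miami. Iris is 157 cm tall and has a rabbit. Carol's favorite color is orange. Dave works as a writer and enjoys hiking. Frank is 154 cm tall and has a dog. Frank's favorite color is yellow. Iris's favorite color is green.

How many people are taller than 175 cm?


Taller than 175: 1

1


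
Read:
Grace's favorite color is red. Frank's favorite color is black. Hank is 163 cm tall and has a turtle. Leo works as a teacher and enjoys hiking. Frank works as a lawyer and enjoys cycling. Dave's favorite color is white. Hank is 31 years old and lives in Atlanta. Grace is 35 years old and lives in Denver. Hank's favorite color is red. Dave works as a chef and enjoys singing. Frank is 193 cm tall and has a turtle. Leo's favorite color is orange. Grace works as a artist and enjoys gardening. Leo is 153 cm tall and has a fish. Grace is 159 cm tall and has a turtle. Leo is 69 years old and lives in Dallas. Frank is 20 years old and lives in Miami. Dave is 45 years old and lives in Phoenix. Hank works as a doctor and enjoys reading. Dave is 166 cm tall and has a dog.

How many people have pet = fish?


Count: 1

1


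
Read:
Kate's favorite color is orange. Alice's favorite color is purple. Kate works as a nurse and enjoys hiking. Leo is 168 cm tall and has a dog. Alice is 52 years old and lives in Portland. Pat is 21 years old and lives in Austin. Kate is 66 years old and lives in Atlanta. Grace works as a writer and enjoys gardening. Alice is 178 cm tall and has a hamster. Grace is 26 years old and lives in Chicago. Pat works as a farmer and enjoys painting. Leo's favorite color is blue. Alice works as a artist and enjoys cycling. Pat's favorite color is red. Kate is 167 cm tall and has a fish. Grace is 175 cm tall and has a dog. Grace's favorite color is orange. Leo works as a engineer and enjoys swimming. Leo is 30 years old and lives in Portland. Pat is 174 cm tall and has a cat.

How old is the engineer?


The engineer is Leo, age 30

30


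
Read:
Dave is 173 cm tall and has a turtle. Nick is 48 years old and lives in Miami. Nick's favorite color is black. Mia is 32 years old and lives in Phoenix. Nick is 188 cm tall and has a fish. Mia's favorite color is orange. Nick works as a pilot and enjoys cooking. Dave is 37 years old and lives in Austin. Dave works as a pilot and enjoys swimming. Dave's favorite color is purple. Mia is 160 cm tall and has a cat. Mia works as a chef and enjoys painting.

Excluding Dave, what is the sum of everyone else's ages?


Sum (excluding Dave): 80

80


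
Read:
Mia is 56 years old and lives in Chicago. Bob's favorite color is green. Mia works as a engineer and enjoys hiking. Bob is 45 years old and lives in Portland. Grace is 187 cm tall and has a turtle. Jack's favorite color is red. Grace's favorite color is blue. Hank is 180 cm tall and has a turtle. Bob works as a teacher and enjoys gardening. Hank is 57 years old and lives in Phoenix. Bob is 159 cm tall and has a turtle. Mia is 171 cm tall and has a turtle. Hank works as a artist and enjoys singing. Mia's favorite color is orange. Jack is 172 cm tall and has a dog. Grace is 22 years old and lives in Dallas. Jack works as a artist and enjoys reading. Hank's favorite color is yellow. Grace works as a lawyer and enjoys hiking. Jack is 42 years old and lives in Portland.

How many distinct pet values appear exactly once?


Unique pet values: 1

1


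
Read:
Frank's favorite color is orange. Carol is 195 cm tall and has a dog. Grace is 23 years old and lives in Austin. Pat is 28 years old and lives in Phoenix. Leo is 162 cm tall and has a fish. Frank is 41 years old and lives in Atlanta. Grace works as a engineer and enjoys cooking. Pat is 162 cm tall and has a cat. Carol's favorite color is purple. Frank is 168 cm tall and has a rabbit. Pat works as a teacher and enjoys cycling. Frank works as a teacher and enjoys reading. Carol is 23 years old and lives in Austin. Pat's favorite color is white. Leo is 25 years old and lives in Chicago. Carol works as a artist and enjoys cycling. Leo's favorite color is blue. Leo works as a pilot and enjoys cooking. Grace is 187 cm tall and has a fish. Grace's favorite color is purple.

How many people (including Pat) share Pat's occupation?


Pat is a teacher. Count = 2

2


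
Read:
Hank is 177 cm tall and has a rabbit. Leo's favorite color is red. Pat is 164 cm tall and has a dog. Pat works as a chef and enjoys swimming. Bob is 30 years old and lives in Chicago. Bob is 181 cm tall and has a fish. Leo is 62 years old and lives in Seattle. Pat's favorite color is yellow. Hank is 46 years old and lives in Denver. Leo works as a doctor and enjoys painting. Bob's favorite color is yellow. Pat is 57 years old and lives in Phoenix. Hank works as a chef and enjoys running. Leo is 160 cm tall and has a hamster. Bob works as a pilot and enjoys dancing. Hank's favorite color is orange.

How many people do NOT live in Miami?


Not in Miami: 4

4


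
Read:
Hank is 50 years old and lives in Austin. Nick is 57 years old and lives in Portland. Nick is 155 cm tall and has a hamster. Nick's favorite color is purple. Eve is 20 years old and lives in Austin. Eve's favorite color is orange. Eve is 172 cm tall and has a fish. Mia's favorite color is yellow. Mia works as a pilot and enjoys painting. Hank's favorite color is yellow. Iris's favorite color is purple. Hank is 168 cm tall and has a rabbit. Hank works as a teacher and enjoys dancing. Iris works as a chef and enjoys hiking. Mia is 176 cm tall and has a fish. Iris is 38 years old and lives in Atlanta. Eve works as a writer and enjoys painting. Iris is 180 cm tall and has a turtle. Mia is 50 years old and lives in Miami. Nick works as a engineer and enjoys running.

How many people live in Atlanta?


Count in Atlanta: 1

1


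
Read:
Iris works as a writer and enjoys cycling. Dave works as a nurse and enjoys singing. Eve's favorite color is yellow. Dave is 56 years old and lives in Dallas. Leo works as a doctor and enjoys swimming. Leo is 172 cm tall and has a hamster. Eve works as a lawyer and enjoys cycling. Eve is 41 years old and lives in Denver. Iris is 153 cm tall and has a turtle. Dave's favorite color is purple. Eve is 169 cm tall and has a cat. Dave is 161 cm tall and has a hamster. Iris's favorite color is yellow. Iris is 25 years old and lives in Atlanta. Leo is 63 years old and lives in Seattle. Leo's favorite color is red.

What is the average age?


Sum=185, n=4, avg=46.25

46.25


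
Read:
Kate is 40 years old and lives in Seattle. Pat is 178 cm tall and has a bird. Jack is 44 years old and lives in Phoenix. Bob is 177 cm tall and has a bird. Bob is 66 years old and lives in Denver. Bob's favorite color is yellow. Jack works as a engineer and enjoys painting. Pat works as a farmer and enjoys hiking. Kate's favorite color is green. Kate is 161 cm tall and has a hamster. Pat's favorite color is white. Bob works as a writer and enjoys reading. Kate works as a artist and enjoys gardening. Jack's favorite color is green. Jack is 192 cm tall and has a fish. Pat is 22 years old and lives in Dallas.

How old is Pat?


Pat is 22 years old

22


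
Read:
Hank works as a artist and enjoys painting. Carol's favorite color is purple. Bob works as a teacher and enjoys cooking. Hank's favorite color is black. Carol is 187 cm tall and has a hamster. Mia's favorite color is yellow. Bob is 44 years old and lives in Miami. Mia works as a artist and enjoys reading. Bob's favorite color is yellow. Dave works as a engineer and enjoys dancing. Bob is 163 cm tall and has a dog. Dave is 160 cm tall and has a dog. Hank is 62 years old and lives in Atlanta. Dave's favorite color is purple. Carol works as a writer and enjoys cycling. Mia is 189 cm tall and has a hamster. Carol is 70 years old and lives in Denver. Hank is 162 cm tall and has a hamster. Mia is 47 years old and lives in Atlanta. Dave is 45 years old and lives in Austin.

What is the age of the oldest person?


Oldest: Carol at 70

70


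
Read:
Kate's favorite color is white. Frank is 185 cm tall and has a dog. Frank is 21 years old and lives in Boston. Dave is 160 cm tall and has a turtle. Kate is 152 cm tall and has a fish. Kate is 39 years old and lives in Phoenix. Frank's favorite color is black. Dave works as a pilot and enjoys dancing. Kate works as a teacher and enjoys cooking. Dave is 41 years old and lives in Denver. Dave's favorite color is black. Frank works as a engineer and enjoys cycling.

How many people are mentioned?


People: Frank, Kate, Dave. Count = 3

3


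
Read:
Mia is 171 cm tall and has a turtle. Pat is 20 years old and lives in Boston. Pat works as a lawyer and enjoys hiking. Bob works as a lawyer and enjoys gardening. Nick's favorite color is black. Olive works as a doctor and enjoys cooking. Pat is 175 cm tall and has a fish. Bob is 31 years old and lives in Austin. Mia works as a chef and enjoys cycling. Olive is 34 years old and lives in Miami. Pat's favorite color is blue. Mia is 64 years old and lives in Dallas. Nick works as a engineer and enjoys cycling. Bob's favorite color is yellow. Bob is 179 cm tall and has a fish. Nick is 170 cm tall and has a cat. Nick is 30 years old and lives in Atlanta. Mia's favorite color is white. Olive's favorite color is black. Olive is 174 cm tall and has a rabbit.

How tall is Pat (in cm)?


Pat is 175 cm tall

175


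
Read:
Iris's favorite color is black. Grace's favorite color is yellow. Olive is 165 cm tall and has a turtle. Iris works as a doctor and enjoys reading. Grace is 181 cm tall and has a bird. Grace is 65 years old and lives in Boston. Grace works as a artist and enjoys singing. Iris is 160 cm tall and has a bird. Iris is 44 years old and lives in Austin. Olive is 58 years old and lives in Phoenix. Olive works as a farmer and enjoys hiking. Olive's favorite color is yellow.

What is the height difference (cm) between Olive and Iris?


|165 - 160| = 5

5


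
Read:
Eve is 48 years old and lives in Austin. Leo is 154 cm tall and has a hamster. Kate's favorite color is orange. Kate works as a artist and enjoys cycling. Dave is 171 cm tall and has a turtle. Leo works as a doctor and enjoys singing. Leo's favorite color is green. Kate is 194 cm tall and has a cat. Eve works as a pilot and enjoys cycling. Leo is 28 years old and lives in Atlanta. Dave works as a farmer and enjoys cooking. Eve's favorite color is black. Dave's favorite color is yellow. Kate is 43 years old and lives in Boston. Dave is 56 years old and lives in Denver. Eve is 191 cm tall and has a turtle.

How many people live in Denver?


Count in Denver: 1

1


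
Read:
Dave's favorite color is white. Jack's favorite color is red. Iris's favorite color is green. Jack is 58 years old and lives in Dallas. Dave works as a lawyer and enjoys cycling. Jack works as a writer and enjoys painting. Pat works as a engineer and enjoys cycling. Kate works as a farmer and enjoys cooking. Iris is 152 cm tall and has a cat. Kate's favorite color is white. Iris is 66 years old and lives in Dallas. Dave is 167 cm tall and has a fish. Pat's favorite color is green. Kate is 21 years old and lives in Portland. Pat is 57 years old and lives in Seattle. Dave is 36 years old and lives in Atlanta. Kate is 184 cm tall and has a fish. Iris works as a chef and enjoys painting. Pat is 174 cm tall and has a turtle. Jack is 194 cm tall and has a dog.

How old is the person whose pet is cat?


Person with pet=cat is Iris, age 66

66


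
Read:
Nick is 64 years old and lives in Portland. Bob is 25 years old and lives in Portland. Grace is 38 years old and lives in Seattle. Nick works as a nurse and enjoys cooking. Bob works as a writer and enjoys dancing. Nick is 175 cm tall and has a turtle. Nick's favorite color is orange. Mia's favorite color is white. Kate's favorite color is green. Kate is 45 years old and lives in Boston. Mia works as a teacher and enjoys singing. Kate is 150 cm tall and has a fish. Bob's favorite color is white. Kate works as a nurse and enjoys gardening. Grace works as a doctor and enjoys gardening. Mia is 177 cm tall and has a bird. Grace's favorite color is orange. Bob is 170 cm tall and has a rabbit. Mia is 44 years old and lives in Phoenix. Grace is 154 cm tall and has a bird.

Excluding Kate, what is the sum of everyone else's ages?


Sum (excluding Kate): 171

171


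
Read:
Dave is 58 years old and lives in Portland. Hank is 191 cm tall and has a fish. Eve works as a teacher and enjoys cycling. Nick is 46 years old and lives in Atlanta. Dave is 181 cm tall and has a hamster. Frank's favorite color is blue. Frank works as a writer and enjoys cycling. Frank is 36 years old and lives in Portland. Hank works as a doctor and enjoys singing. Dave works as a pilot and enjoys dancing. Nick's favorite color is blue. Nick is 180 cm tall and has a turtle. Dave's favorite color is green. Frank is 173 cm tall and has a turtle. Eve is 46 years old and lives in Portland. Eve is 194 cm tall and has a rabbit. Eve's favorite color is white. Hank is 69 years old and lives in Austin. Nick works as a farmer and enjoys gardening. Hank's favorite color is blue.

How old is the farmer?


The farmer is Nick, age 46

46


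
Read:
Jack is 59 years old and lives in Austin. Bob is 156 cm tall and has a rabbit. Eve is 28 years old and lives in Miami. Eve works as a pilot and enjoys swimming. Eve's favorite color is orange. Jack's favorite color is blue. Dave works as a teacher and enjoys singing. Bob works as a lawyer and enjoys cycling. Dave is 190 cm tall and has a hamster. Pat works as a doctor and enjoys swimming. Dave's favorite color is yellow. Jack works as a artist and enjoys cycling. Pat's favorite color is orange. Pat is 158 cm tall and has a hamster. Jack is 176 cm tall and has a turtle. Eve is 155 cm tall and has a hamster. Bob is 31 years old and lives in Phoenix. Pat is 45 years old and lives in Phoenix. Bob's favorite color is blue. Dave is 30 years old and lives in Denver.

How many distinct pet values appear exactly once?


Unique pet values: 2

2


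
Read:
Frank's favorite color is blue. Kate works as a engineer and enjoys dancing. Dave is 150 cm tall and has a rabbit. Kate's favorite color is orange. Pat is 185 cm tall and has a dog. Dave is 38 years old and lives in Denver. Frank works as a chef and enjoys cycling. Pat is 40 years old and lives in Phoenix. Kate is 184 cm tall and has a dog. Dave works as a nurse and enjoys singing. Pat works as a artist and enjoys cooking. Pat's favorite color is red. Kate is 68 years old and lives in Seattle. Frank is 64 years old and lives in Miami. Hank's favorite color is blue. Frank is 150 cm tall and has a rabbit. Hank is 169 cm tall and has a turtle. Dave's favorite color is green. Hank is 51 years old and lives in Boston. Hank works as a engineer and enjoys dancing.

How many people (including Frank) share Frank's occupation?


Frank is a chef. Count = 1

1


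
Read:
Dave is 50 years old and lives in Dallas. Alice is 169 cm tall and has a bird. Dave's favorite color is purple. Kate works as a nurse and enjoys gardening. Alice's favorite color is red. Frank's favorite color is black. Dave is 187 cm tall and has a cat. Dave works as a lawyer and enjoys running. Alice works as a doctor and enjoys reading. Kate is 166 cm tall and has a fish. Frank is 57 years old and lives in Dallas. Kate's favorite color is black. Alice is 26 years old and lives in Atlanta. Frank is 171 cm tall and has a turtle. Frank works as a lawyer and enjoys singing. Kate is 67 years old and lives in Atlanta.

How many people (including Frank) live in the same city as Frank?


Frank lives in Dallas. Count = 2

2


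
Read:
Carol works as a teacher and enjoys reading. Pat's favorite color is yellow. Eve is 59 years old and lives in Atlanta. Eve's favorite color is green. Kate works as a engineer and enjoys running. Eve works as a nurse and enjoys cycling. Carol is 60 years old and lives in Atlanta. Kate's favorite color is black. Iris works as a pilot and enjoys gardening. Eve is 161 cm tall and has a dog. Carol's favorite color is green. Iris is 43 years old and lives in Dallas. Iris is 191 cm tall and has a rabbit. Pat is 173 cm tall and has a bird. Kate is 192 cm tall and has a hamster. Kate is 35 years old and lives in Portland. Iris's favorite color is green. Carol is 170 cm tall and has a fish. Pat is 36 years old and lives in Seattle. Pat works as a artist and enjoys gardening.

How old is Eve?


Eve is 59 years old

59


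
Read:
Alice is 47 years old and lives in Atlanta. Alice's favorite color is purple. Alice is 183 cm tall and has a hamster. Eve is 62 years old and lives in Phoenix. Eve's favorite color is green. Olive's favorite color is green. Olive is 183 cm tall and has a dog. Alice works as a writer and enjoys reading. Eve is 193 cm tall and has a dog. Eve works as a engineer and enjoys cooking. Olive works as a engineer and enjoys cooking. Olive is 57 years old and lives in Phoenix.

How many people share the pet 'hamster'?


Count: 1

1


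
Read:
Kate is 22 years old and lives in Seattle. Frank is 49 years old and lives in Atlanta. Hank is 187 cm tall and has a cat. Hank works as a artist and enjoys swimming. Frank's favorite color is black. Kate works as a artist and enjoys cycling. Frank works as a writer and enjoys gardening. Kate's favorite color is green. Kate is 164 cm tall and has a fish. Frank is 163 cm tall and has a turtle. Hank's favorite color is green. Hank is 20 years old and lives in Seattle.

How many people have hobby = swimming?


Count: 1

1


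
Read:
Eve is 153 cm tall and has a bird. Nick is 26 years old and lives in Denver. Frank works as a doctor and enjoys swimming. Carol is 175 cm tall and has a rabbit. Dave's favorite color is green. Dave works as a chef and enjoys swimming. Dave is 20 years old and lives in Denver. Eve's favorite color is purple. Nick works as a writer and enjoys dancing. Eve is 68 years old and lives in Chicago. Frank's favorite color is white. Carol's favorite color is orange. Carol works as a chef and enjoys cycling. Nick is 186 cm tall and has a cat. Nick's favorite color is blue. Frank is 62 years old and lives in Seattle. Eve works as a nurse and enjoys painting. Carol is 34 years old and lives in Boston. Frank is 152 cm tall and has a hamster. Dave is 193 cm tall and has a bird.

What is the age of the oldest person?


Oldest: Eve at 68

68


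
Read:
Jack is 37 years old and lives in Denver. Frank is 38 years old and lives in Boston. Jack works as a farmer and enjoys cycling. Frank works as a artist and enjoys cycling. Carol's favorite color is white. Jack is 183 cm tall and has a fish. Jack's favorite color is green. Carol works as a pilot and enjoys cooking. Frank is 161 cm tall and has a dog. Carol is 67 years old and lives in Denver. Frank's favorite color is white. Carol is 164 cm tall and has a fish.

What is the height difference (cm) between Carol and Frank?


|164 - 161| = 3

3


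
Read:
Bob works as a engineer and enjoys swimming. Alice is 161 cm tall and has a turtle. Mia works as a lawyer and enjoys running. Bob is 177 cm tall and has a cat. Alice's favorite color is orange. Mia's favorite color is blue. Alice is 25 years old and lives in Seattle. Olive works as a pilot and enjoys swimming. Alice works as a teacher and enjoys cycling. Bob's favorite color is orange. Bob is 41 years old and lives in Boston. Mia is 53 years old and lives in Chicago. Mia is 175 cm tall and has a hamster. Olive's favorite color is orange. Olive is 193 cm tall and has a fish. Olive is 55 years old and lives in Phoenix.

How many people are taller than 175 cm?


Taller than 175: 2

2


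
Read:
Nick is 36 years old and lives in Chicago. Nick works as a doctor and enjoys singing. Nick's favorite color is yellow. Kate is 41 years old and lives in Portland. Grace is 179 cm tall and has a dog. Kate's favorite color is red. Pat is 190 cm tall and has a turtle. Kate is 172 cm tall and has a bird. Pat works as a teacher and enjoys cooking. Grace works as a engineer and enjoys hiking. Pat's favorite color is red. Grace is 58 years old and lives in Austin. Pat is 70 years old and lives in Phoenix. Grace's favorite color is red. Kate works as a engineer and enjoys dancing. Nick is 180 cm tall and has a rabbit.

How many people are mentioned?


People: Grace, Nick, Kate, Pat. Count = 4

4


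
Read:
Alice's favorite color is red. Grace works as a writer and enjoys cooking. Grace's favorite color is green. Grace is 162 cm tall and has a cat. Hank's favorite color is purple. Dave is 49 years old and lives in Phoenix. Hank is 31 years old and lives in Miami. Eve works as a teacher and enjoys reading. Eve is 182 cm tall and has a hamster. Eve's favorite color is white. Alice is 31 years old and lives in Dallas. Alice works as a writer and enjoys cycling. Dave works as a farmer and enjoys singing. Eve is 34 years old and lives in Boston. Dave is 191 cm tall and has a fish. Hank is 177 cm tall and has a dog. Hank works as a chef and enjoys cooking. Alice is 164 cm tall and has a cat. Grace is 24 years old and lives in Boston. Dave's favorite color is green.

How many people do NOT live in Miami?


Not in Miami: 4

4


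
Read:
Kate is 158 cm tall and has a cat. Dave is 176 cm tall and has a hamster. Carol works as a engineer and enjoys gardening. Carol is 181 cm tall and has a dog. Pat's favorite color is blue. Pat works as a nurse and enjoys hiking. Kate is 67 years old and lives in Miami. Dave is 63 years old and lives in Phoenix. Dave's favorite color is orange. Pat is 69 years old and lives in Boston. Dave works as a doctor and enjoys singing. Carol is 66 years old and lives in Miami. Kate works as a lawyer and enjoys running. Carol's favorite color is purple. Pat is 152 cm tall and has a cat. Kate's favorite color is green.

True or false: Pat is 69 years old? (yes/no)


Pat is actually 69. yes

yes


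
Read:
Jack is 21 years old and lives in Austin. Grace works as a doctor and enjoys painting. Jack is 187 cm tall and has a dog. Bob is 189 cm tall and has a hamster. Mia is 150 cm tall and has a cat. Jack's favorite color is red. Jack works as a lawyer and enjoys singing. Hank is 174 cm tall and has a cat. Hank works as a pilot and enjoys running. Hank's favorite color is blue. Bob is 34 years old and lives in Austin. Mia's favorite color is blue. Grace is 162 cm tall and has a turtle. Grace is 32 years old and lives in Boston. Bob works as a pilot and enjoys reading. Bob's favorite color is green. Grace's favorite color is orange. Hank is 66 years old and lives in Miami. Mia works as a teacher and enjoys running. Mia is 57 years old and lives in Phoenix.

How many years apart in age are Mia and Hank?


57 vs 66, diff = 9

9


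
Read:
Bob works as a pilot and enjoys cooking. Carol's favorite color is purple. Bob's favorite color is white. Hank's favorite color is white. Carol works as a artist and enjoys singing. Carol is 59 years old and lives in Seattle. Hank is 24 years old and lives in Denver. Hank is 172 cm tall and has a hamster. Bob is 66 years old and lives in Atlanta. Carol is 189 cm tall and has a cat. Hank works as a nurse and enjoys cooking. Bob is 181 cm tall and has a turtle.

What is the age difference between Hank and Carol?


|24 - 59| = 35

35


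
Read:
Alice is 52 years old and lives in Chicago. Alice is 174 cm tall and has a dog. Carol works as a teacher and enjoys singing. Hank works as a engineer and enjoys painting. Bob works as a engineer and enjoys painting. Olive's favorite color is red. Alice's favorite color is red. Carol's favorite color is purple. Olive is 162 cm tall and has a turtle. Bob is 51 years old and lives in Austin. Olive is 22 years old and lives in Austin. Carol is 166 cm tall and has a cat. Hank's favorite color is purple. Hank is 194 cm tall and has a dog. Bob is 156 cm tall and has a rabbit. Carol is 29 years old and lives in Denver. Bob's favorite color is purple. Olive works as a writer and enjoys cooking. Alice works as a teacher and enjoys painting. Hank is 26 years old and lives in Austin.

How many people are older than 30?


Filter: 2

2


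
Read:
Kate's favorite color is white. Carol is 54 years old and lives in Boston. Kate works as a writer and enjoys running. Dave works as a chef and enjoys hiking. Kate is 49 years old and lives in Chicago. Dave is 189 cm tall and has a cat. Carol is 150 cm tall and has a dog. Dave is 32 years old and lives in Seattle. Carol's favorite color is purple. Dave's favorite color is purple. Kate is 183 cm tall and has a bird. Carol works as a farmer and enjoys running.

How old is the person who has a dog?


Person with dog is Carol, age 54

54


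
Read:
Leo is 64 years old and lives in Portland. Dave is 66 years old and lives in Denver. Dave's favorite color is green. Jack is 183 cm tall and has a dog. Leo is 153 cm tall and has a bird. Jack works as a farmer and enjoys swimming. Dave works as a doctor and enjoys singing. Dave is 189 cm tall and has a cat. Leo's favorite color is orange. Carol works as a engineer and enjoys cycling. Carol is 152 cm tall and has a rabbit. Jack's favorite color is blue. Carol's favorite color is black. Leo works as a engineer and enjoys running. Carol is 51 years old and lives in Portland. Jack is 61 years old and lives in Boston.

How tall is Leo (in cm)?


Leo is 153 cm tall

153


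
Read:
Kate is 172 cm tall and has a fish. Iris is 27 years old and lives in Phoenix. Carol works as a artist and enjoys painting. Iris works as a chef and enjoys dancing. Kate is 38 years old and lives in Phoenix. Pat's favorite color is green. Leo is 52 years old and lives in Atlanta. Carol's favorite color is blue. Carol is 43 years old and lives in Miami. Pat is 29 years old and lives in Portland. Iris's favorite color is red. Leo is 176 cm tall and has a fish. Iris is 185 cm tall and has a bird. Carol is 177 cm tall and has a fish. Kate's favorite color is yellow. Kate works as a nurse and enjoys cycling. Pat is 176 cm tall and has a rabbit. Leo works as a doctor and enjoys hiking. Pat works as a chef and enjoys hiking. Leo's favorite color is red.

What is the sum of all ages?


29+38+52+27+43 = 189

189


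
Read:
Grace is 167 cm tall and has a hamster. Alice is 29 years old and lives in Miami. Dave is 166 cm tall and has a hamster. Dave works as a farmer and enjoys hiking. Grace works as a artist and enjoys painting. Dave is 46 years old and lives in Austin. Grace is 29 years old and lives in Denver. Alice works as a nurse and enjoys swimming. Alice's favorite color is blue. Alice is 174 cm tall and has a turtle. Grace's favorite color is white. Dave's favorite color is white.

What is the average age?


Sum=104, n=3, avg=34.67

34.67


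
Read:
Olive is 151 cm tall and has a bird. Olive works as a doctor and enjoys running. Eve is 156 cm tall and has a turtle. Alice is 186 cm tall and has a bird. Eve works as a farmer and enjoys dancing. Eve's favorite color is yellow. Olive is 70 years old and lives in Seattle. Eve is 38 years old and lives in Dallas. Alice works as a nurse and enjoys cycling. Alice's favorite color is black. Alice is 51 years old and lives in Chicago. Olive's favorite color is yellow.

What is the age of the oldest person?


Oldest: Olive at 70

70


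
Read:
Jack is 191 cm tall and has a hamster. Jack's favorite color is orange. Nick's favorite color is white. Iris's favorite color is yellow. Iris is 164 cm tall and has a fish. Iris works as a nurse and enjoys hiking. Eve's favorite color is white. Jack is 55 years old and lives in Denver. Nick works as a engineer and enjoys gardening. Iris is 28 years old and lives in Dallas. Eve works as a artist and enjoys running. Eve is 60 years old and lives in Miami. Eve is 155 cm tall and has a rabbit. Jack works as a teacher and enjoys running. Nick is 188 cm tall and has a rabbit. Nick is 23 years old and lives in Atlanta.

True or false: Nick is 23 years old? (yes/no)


Nick is actually 23. yes

yes


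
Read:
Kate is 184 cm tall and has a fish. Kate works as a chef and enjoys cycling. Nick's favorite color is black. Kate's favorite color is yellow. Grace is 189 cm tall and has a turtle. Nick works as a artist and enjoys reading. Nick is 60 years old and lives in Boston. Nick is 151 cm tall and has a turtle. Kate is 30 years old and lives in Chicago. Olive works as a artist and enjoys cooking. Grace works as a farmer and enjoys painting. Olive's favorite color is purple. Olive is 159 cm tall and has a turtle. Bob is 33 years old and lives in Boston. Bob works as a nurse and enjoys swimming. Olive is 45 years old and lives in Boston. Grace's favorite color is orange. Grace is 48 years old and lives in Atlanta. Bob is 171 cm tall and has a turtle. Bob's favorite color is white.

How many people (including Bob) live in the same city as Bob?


Bob lives in Boston. Count = 3

3


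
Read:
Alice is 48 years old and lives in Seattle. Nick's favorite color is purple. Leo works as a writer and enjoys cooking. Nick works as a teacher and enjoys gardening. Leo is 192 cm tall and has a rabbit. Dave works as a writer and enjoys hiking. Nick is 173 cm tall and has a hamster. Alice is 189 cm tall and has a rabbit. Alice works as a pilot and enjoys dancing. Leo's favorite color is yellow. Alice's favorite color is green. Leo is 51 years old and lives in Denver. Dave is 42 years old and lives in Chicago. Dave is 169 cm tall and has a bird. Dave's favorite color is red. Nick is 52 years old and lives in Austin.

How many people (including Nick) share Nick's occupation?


Nick is a teacher. Count = 1

1


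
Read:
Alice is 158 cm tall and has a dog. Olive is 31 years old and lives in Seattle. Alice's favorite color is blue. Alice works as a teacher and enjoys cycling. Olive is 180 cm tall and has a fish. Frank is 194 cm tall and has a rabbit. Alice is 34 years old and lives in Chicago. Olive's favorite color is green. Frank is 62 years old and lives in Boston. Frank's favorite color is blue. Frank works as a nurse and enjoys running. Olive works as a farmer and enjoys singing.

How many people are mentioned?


People: Olive, Frank, Alice. Count = 3

3


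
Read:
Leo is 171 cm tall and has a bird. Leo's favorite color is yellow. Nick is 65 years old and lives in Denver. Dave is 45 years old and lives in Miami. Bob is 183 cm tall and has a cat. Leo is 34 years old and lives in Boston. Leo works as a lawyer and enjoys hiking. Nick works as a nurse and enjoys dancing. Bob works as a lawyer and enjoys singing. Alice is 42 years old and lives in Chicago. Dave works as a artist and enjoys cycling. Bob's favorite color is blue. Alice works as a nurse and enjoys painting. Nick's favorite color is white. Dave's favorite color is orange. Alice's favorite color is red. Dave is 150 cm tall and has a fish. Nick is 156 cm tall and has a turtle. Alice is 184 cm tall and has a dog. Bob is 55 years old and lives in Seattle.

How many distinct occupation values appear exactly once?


Unique occupation values: 1

1


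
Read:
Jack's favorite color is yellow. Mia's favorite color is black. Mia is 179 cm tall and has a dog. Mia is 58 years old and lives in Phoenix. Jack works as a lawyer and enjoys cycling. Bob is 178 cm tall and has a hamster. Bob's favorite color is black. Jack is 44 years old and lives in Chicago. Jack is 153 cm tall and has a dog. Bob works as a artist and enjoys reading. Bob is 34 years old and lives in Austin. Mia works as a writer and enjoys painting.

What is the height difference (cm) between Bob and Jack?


|178 - 153| = 25

25


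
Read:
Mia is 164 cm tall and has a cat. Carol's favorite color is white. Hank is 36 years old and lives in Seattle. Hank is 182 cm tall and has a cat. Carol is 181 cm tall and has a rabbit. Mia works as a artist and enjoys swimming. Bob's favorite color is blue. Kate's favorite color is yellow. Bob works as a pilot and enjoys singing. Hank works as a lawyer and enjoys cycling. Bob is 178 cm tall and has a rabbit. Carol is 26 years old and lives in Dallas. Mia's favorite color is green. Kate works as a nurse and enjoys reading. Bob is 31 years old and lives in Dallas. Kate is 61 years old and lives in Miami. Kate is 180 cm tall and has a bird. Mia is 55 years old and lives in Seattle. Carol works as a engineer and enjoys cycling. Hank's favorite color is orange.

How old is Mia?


Mia is 55 years old

55


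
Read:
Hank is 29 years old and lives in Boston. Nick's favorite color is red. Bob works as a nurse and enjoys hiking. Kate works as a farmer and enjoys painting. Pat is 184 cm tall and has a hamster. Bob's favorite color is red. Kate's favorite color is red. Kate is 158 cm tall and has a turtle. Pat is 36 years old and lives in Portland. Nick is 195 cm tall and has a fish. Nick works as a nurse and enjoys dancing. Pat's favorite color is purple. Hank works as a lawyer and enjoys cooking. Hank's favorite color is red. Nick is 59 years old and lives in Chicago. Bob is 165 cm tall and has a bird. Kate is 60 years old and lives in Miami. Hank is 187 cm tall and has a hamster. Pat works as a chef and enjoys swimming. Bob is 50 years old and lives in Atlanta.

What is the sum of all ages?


29+36+59+60+50 = 234

234


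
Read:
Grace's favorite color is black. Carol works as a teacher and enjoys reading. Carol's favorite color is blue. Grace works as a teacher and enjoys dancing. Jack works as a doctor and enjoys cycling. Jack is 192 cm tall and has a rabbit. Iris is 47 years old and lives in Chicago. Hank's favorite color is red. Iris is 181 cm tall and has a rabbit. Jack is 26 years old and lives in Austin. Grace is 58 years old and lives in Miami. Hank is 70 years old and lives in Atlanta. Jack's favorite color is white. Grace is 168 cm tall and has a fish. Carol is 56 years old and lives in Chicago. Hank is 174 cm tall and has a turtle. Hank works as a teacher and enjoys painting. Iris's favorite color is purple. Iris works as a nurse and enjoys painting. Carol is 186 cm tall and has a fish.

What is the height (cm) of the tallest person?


Tallest: Jack at 192 cm

192


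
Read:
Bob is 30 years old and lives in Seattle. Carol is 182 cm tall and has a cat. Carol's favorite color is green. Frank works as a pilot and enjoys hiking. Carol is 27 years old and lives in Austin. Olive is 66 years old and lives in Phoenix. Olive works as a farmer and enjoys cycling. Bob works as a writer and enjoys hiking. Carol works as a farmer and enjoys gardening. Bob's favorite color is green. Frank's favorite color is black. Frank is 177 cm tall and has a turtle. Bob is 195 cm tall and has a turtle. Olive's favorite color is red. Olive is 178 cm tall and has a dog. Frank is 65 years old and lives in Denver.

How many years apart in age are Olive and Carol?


66 vs 27, diff = 39

39


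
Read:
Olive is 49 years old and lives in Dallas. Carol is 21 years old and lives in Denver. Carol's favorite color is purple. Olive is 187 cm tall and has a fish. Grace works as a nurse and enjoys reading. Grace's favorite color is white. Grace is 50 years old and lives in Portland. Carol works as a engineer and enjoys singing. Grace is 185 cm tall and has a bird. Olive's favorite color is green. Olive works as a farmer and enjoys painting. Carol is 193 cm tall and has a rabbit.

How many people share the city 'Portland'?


Count: 1

1


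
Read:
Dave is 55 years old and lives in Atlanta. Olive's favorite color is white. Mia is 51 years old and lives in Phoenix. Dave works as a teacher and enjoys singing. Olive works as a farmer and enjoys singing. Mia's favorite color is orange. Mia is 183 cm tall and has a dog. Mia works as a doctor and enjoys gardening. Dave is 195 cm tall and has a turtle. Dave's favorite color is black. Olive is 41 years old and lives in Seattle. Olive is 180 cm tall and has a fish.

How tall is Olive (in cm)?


Olive is 180 cm tall

180


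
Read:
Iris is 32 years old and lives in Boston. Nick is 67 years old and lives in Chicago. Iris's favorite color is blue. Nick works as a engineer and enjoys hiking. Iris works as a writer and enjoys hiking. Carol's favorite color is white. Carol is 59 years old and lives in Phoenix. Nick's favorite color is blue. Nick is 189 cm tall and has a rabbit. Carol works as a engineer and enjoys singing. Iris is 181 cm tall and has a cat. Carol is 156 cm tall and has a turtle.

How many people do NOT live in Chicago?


Not in Chicago: 2

2


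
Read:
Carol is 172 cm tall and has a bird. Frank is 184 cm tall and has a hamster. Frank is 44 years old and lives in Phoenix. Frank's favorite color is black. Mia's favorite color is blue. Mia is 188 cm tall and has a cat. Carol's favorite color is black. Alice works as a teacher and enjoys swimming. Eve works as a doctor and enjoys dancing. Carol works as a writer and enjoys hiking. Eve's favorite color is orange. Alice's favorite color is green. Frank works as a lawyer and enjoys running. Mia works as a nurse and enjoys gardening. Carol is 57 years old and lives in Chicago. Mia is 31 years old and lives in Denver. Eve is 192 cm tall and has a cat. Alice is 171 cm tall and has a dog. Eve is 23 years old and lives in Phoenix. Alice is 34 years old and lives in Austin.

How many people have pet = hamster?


Count: 1

1


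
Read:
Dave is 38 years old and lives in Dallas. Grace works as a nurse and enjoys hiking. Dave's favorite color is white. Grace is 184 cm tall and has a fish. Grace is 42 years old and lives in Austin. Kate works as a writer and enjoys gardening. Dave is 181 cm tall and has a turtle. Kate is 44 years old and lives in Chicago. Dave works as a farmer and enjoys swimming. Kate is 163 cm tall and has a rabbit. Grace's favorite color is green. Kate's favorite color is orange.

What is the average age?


Sum=124, n=3, avg=41.33

41.33
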